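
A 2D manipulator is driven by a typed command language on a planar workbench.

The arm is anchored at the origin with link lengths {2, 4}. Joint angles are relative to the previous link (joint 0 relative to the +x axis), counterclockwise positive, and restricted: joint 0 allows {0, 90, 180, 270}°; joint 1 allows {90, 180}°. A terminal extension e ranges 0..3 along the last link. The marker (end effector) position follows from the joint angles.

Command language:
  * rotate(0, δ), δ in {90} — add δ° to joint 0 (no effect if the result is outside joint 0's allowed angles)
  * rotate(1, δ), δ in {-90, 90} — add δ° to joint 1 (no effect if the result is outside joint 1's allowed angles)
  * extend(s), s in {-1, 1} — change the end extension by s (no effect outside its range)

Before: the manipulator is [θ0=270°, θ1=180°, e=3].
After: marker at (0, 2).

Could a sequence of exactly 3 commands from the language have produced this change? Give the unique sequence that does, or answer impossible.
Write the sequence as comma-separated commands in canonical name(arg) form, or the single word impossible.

extend(-1), extend(-1), extend(-1)

initial: [θ0=270°, θ1=180°, e=3]
[1] after extend(-1): [θ0=270°, θ1=180°, e=2]
[2] after extend(-1): [θ0=270°, θ1=180°, e=1]
[3] after extend(-1): [θ0=270°, θ1=180°, e=0]
no other 3-command option fits: unique.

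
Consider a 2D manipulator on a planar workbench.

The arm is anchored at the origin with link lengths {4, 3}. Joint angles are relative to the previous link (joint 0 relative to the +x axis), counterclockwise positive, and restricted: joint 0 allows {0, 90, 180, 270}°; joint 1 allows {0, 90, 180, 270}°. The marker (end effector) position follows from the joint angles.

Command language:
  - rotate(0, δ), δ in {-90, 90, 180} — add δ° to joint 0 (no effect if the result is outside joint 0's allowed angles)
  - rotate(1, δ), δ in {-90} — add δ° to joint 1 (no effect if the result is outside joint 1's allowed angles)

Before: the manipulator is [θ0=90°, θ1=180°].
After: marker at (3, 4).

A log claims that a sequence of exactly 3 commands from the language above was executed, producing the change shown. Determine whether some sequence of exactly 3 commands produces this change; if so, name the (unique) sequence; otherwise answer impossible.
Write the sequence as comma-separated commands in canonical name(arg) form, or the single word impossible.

rotate(1, -90), rotate(1, -90), rotate(1, -90)

initial: [θ0=90°, θ1=180°]
step 1 (rotate(1, -90)): [θ0=90°, θ1=90°]
step 2 (rotate(1, -90)): [θ0=90°, θ1=0°]
step 3 (rotate(1, -90)): [θ0=90°, θ1=270°]
all 64 alternatives checked — unique.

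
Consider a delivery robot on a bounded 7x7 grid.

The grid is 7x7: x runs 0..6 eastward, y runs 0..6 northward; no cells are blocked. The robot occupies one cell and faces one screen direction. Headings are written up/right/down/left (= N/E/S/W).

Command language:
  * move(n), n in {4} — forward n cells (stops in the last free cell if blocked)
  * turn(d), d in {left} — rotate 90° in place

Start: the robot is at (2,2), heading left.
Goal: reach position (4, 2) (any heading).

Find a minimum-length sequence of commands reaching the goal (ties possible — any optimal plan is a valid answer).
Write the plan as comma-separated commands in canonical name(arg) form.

initial: at (2,2), heading left
[1] after move(4): at (0,2), heading left
[2] after turn(left): at (0,2), heading down
[3] after turn(left): at (0,2), heading right
[4] after move(4): at (4,2), heading right
nothing shorter than 4 reaches the goal.

move(4), turn(left), turn(left), move(4)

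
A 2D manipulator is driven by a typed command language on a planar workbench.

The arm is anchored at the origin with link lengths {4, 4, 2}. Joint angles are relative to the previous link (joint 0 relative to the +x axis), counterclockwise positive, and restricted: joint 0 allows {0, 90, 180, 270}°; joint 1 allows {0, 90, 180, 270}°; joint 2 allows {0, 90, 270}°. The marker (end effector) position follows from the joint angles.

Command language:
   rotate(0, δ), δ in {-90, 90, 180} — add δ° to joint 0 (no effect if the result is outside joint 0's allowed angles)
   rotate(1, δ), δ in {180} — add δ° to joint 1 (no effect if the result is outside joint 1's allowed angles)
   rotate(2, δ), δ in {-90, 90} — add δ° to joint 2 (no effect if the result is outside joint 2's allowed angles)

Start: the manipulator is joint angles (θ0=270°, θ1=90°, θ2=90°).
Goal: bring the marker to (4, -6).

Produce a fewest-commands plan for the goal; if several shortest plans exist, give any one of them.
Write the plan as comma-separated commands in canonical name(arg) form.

rotate(2, -90), rotate(2, -90)

start: joint angles (θ0=270°, θ1=90°, θ2=90°)
step 1 (rotate(2, -90)): joint angles (θ0=270°, θ1=90°, θ2=0°)
step 2 (rotate(2, -90)): joint angles (θ0=270°, θ1=90°, θ2=270°)
no 1-step plan works, so 2 is optimal.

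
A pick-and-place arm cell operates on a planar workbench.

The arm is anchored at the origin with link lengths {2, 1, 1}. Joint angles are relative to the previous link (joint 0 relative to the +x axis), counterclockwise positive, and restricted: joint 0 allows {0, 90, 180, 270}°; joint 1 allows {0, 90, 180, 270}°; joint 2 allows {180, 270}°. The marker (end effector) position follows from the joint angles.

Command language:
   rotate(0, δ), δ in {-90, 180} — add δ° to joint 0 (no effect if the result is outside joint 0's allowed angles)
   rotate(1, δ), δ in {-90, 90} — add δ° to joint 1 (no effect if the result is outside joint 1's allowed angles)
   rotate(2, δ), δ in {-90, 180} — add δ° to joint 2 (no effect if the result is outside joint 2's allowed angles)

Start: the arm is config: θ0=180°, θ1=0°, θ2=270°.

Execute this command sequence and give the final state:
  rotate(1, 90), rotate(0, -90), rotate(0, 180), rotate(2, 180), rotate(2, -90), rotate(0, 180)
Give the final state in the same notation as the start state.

initial: config: θ0=180°, θ1=0°, θ2=270°
[1] after rotate(1, 90): config: θ0=180°, θ1=90°, θ2=270°
[2] after rotate(0, -90): config: θ0=90°, θ1=90°, θ2=270°
[3] after rotate(0, 180): config: θ0=270°, θ1=90°, θ2=270°
[4] after rotate(2, 180): config: θ0=270°, θ1=90°, θ2=270°
[5] after rotate(2, -90): config: θ0=270°, θ1=90°, θ2=180°
[6] after rotate(0, 180): config: θ0=90°, θ1=90°, θ2=180°

config: θ0=90°, θ1=90°, θ2=180°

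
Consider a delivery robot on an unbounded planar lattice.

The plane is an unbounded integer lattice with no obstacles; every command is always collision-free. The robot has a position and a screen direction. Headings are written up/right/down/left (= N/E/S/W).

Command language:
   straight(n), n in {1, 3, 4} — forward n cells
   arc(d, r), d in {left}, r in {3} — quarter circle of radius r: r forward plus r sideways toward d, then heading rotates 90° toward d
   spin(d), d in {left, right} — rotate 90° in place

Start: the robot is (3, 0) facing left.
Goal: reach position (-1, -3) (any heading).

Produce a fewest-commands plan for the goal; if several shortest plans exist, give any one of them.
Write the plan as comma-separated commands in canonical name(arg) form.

from: (3, 0) facing left
1. straight(1) → (2, 0) facing left
2. arc(left, 3) → (-1, -3) facing down
no 1-step plan works, so 2 is optimal.

straight(1), arc(left, 3)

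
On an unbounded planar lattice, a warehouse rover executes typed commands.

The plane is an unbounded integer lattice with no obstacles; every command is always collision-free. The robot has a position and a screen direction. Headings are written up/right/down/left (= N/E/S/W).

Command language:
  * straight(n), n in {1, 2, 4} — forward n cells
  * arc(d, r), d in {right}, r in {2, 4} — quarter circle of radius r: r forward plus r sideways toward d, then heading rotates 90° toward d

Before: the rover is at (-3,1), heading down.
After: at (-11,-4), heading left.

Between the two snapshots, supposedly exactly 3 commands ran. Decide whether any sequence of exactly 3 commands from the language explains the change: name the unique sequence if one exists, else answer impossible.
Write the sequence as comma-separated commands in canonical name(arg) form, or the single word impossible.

key: order matters: swapping straight(1) and straight(4) lands elsewhere
begin: at (-3,1), heading down
1. straight(1) → at (-3,0), heading down
2. arc(right, 4) → at (-7,-4), heading left
3. straight(4) → at (-11,-4), heading left
all 125 alternatives checked — unique.

straight(1), arc(right, 4), straight(4)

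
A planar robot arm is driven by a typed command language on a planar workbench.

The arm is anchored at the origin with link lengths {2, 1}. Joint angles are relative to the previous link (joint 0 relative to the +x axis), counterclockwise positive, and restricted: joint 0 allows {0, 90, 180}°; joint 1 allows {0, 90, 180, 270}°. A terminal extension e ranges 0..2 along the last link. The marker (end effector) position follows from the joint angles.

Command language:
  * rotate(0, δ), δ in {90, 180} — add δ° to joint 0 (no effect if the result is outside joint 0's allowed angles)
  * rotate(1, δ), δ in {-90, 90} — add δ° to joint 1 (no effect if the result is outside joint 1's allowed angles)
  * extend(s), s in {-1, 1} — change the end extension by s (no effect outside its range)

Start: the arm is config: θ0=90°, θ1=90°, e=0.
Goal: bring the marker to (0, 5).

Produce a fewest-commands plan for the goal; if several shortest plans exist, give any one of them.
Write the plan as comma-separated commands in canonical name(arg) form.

extend(1), extend(1), rotate(1, -90)

initial: config: θ0=90°, θ1=90°, e=0
step 1 (extend(1)): config: θ0=90°, θ1=90°, e=1
step 2 (extend(1)): config: θ0=90°, θ1=90°, e=2
step 3 (rotate(1, -90)): config: θ0=90°, θ1=0°, e=2
no 2-step plan works, so 3 is optimal.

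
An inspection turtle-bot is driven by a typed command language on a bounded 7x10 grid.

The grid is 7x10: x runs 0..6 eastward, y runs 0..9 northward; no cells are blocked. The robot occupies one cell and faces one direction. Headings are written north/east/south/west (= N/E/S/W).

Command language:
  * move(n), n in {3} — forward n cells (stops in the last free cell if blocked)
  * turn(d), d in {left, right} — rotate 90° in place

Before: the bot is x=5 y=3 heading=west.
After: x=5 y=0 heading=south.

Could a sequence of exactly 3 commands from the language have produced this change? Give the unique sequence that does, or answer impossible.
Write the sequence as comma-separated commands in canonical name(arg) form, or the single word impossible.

key: running move(3) before turn(left) would end elsewhere — order is forced
from: x=5 y=3 heading=west
t=1 turn(left) ⇒ x=5 y=3 heading=south
t=2 move(3) ⇒ x=5 y=0 heading=south
t=3 move(3) ⇒ x=5 y=0 heading=south
no other 3-command option fits: unique.

turn(left), move(3), move(3)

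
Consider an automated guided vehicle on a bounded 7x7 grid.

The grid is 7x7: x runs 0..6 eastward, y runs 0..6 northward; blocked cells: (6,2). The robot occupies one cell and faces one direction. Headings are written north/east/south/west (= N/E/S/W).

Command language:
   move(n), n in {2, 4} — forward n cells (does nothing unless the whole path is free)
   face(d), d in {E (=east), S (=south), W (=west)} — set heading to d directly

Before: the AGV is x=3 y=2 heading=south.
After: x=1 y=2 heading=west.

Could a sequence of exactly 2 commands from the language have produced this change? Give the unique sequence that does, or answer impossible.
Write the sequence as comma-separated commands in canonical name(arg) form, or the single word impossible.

face(W), move(2)

key: order matters: swapping face(W) and move(2) lands elsewhere
initial: x=3 y=2 heading=south
t=1 face(W) ⇒ x=3 y=2 heading=west
t=2 move(2) ⇒ x=1 y=2 heading=west
all 25 alternatives checked — unique.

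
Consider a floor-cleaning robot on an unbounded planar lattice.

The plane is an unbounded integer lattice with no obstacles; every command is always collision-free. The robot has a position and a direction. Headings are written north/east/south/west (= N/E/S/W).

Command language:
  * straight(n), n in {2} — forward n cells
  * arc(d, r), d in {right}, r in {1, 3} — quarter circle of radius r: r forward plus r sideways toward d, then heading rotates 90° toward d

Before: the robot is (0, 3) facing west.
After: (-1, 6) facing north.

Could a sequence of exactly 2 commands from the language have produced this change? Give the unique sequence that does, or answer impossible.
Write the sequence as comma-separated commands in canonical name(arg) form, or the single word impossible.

key: running straight(2) before arc(right, 1) would end elsewhere — order is forced
from: (0, 3) facing west
step 1 (arc(right, 1)): (-1, 4) facing north
step 2 (straight(2)): (-1, 6) facing north
uniquely the one of 9 2-step routes that fits.

arc(right, 1), straight(2)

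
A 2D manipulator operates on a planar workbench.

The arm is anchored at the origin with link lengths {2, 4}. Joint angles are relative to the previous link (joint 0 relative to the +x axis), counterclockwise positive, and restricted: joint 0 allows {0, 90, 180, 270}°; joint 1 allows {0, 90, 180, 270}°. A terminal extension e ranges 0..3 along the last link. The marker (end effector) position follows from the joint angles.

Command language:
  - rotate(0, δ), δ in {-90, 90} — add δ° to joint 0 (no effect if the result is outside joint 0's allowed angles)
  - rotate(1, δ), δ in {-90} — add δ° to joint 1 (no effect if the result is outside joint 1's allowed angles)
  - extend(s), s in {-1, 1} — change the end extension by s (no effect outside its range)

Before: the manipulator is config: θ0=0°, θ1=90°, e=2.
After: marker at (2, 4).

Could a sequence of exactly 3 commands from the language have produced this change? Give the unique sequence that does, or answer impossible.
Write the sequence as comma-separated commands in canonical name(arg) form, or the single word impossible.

extend(-1), extend(-1), extend(-1)

t0: config: θ0=0°, θ1=90°, e=2
1. extend(-1) → config: θ0=0°, θ1=90°, e=1
2. extend(-1) → config: θ0=0°, θ1=90°, e=0
3. extend(-1) → config: θ0=0°, θ1=90°, e=0
no rival 3-sequence matches.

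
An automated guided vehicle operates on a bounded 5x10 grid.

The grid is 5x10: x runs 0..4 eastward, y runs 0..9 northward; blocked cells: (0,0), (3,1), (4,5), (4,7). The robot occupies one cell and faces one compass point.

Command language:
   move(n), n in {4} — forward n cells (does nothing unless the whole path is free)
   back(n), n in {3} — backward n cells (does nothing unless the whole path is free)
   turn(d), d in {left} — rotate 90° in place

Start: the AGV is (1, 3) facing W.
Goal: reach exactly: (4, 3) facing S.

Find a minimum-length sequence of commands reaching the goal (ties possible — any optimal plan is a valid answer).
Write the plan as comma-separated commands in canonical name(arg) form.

initial: (1, 3) facing W
t=1 back(3) ⇒ (4, 3) facing W
t=2 turn(left) ⇒ (4, 3) facing S
nothing shorter than 2 reaches the goal.

back(3), turn(left)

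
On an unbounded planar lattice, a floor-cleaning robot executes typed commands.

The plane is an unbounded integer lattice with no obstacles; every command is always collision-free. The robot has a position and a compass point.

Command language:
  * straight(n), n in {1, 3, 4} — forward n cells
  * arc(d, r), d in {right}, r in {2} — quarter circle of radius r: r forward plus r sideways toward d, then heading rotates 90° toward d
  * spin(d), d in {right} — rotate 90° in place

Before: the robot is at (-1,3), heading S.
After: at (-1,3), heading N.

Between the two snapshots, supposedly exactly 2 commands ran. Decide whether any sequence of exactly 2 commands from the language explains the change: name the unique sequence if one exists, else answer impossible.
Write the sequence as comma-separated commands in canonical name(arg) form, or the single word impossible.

key: (-1,3) unmoved — no command in the sequence translates
begin: at (-1,3), heading S
[1] after spin(right): at (-1,3), heading W
[2] after spin(right): at (-1,3), heading N
no other 2-command option fits: unique.

spin(right), spin(right)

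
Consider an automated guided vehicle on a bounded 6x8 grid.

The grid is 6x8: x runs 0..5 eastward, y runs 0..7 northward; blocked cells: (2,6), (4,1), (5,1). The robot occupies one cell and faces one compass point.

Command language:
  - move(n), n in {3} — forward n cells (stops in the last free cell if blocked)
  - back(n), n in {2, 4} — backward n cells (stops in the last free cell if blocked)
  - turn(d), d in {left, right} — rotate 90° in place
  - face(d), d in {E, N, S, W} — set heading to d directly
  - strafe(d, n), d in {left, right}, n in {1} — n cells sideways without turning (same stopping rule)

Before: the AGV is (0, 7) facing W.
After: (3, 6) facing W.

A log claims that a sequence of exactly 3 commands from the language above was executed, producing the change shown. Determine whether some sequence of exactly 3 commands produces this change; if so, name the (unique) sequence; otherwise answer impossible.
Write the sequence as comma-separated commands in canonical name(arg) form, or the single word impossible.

back(4), strafe(left, 1), move(3)

key: move(3) is stopped early by the blocked cell at (2,6)
t0: (0, 7) facing W
t=1 back(4) ⇒ (4, 7) facing W
t=2 strafe(left, 1) ⇒ (4, 6) facing W
t=3 move(3) ⇒ (3, 6) facing W
uniquely the one of 1331 3-step routes that fits.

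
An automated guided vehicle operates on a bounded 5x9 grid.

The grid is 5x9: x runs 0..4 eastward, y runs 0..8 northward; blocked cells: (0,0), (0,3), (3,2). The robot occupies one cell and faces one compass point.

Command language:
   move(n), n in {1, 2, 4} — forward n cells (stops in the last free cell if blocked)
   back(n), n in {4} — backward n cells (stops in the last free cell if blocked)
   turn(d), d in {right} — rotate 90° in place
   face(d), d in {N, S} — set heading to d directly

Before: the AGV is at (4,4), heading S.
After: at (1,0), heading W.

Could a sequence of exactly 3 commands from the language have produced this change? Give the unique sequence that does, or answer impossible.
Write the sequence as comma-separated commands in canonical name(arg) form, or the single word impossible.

key: the second move(4) is stopped early by the blocked cell at (0,0)
initial: at (4,4), heading S
t=1 move(4) ⇒ at (4,0), heading S
t=2 turn(right) ⇒ at (4,0), heading W
t=3 move(4) ⇒ at (1,0), heading W
no other 3-command option fits: unique.

move(4), turn(right), move(4)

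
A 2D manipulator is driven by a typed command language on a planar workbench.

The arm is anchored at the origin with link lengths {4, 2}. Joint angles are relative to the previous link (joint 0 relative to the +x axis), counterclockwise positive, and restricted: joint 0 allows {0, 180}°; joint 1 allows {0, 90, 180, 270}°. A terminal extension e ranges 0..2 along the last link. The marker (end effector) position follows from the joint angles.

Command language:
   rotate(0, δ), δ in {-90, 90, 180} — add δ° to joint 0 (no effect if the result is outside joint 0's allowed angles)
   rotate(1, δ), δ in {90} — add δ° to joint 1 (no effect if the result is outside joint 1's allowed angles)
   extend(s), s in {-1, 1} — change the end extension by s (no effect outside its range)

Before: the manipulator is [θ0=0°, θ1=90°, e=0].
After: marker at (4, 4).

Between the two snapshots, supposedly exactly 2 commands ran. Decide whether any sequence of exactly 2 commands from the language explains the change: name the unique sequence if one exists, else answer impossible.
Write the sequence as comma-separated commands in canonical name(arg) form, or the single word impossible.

begin: [θ0=0°, θ1=90°, e=0]
[1] after extend(1): [θ0=0°, θ1=90°, e=1]
[2] after extend(1): [θ0=0°, θ1=90°, e=2]
no rival 2-sequence matches.

extend(1), extend(1)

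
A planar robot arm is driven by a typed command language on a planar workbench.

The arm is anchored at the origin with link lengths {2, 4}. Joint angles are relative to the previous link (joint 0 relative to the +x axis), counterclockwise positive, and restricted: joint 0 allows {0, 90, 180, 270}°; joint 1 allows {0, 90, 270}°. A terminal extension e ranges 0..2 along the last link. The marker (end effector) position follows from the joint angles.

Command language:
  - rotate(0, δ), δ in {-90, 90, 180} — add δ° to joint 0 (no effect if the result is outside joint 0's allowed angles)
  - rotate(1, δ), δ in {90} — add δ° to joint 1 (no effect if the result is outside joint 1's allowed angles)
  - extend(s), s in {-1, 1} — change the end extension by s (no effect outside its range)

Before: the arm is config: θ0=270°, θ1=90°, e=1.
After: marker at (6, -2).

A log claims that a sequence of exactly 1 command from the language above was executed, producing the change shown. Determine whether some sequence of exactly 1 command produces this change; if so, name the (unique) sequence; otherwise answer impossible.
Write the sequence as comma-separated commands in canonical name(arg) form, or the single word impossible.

extend(1)

begin: config: θ0=270°, θ1=90°, e=1
1. extend(1) → config: θ0=270°, θ1=90°, e=2
no other 1-command option fits: unique.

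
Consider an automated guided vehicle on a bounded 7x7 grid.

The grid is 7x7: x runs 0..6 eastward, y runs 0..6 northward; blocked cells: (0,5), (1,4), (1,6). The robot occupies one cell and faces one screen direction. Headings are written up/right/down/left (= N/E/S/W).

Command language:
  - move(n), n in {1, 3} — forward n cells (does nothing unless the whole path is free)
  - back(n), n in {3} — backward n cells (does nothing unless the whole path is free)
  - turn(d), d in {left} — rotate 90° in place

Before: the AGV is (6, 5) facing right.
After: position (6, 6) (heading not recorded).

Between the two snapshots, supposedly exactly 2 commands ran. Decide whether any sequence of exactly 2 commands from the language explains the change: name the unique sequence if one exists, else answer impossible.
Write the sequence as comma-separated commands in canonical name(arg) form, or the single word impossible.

turn(left), move(1)

key: order matters: swapping turn(left) and move(1) lands elsewhere
t0: (6, 5) facing right
step 1 (turn(left)): (6, 5) facing up
step 2 (move(1)): (6, 6) facing up
uniquely the one of 16 2-step routes that fits.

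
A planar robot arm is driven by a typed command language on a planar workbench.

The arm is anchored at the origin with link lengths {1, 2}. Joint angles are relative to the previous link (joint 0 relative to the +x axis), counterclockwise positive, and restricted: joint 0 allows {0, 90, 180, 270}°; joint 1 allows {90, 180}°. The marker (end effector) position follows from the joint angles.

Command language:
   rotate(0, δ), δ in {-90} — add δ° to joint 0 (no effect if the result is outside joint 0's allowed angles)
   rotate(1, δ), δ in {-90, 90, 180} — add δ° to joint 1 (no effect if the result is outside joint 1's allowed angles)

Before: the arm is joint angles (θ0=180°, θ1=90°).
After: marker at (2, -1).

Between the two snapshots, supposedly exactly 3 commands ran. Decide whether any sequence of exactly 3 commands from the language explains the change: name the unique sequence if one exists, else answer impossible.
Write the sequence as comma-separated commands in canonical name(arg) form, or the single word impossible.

rotate(0, -90), rotate(0, -90), rotate(0, -90)

begin: joint angles (θ0=180°, θ1=90°)
step 1 (rotate(0, -90)): joint angles (θ0=90°, θ1=90°)
step 2 (rotate(0, -90)): joint angles (θ0=0°, θ1=90°)
step 3 (rotate(0, -90)): joint angles (θ0=270°, θ1=90°)
no rival 3-sequence matches.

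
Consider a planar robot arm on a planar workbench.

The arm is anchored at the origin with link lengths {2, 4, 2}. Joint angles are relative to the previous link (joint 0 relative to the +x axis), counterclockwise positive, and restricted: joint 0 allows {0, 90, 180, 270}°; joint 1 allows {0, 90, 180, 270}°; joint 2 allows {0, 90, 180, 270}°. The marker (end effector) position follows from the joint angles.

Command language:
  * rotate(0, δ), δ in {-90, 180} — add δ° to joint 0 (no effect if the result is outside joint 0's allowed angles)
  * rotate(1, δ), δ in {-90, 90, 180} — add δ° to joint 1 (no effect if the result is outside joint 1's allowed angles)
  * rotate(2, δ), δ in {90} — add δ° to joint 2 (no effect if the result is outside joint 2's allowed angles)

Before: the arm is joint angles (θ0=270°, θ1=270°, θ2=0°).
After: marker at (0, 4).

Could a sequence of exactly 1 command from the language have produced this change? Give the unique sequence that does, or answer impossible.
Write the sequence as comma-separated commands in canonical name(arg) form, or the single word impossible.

rotate(1, -90)

initial: joint angles (θ0=270°, θ1=270°, θ2=0°)
step 1 (rotate(1, -90)): joint angles (θ0=270°, θ1=180°, θ2=0°)
uniquely the one of 6 1-step routes that fits.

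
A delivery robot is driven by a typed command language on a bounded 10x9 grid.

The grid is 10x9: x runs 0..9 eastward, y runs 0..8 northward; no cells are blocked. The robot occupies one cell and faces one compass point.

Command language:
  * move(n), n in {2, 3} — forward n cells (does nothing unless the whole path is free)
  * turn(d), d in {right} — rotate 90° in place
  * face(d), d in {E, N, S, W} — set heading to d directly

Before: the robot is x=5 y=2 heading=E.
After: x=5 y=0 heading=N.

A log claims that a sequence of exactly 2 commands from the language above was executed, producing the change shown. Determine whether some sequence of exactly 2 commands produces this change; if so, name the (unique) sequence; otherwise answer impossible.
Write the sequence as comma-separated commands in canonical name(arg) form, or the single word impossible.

checked all 2-command options: none fits.

impossible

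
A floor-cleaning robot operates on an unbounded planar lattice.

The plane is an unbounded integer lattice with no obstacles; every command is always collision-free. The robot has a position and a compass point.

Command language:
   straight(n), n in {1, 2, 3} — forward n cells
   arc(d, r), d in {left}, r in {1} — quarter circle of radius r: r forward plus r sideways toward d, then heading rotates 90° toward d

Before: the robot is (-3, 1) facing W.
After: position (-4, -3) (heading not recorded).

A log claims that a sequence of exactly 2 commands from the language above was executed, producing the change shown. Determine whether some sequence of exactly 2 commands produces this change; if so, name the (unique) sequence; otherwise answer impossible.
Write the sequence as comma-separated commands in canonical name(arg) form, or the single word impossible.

arc(left, 1), straight(3)

key: running straight(3) before arc(left, 1) would end elsewhere — order is forced
from: (-3, 1) facing W
1. arc(left, 1) → (-4, 0) facing S
2. straight(3) → (-4, -3) facing S
uniquely the one of 16 2-step routes that fits.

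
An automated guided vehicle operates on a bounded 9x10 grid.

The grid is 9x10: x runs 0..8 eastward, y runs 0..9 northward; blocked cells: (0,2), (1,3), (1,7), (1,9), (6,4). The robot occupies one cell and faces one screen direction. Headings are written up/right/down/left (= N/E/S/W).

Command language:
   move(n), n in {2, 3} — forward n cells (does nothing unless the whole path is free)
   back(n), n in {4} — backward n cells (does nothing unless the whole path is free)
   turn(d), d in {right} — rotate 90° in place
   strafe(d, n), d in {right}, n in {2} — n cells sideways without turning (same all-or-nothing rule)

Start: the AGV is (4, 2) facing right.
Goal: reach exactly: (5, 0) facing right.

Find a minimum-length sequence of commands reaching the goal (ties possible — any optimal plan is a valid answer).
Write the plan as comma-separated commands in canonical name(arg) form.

from: (4, 2) facing right
[1] after move(2): (6, 2) facing right
[2] after strafe(right, 2): (6, 0) facing right
[3] after back(4): (2, 0) facing right
[4] after move(3): (5, 0) facing right
nothing shorter than 4 reaches the goal.

move(2), strafe(right, 2), back(4), move(3)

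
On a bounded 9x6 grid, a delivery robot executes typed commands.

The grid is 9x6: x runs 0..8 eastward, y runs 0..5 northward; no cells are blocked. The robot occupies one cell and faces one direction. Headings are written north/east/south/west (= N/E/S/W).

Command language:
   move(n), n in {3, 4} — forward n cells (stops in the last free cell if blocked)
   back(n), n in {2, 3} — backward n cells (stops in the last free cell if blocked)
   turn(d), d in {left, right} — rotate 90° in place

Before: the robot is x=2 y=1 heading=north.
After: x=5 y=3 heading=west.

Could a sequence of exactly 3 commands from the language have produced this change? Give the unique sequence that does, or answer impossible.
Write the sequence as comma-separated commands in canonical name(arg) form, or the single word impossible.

impossible

every 3-command combo misses the target.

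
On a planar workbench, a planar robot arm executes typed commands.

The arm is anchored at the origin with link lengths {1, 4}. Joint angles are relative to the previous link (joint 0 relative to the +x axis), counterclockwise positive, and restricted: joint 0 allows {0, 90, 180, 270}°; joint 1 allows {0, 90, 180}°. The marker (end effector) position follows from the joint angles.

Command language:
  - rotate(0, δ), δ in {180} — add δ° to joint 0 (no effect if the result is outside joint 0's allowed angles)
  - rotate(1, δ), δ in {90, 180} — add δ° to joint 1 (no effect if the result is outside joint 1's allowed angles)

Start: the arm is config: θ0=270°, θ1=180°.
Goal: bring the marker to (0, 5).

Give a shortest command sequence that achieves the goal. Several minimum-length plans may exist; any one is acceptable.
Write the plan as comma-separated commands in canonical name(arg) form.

start: config: θ0=270°, θ1=180°
[1] after rotate(1, 180): config: θ0=270°, θ1=0°
[2] after rotate(0, 180): config: θ0=90°, θ1=0°
nothing shorter than 2 reaches the goal.

rotate(1, 180), rotate(0, 180)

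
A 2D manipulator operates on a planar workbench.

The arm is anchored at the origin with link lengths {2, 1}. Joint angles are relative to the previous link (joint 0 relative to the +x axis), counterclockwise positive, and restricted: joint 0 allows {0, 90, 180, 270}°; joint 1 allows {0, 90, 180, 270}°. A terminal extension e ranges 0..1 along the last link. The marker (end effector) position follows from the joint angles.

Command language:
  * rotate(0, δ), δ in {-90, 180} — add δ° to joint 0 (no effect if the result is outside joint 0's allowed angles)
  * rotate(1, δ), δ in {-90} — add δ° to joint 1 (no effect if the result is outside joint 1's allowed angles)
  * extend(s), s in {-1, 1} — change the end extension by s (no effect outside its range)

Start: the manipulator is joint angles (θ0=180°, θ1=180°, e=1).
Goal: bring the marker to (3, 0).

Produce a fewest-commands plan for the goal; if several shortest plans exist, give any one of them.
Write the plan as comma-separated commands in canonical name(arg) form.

t0: joint angles (θ0=180°, θ1=180°, e=1)
[1] after rotate(1, -90): joint angles (θ0=180°, θ1=90°, e=1)
[2] after rotate(1, -90): joint angles (θ0=180°, θ1=0°, e=1)
[3] after extend(-1): joint angles (θ0=180°, θ1=0°, e=0)
[4] after rotate(0, 180): joint angles (θ0=0°, θ1=0°, e=0)
no 3-step plan works, so 4 is optimal.

rotate(1, -90), rotate(1, -90), extend(-1), rotate(0, 180)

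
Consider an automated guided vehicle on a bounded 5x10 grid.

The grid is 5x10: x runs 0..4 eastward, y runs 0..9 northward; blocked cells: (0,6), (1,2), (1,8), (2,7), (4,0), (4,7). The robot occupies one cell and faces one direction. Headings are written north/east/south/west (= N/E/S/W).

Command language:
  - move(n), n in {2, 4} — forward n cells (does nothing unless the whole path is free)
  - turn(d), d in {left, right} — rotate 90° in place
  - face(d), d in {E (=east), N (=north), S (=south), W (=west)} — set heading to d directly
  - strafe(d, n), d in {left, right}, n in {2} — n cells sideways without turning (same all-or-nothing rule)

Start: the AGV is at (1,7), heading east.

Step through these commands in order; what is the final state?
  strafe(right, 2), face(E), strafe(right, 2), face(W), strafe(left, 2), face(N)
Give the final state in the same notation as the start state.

at (1,3), heading north

from: at (1,7), heading east
[1] after strafe(right, 2): at (1,5), heading east
[2] after face(E): at (1,5), heading east
[3] after strafe(right, 2): at (1,3), heading east
[4] after face(W): at (1,3), heading west
[5] after strafe(left, 2): at (1,3), heading west
[6] after face(N): at (1,3), heading north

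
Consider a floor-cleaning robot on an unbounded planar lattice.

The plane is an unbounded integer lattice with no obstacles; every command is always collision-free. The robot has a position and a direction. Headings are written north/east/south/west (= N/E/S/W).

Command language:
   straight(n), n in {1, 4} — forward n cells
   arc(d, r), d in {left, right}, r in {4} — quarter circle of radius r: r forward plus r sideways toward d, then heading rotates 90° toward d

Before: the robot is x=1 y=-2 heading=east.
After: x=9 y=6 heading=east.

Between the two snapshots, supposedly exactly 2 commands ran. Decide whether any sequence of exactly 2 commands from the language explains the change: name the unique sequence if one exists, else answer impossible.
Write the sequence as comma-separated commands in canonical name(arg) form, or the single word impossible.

key: running arc(right, 4) before arc(left, 4) would end elsewhere — order is forced
initial: x=1 y=-2 heading=east
t=1 arc(left, 4) ⇒ x=5 y=2 heading=north
t=2 arc(right, 4) ⇒ x=9 y=6 heading=east
all 16 alternatives checked — unique.

arc(left, 4), arc(right, 4)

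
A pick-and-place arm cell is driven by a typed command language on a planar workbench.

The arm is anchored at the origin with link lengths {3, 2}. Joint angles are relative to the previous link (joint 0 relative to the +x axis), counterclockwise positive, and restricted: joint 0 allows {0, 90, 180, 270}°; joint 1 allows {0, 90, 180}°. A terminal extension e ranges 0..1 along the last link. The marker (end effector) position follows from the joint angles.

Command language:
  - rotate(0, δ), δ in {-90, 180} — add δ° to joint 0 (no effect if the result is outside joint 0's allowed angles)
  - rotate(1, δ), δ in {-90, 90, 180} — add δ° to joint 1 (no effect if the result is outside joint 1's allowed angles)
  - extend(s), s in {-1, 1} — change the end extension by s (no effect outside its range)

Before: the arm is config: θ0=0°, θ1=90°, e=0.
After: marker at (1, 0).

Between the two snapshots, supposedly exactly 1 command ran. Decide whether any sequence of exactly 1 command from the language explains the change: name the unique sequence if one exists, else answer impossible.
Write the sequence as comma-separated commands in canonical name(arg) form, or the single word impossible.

initial: config: θ0=0°, θ1=90°, e=0
t=1 rotate(1, 90) ⇒ config: θ0=0°, θ1=180°, e=0
uniquely the one of 7 1-step routes that fits.

rotate(1, 90)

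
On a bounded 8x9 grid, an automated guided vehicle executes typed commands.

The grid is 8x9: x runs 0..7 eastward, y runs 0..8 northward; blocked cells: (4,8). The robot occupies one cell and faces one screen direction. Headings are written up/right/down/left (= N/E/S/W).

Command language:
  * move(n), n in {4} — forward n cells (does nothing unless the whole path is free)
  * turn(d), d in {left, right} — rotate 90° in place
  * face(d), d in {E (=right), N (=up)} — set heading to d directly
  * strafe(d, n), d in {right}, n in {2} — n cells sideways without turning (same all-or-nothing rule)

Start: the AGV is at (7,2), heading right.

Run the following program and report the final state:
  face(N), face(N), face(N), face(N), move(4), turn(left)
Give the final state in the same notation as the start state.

at (7,6), heading left

t0: at (7,2), heading right
1. face(N) → at (7,2), heading up
2. face(N) → at (7,2), heading up
3. face(N) → at (7,2), heading up
4. face(N) → at (7,2), heading up
5. move(4) → at (7,6), heading up
6. turn(left) → at (7,6), heading left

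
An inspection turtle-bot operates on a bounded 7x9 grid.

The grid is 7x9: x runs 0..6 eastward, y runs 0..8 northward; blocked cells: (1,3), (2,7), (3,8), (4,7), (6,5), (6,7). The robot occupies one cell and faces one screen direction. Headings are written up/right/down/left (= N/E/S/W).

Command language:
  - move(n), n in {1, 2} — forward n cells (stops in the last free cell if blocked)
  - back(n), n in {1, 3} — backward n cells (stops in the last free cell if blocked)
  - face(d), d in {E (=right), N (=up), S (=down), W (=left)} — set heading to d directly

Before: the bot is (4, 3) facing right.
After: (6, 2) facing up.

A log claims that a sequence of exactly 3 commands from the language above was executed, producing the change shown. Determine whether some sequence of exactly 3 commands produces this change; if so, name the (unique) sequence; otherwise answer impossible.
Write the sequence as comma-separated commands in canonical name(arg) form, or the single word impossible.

key: cell and facing (now N) both changed — the 3 commands mix motion and turning
from: (4, 3) facing right
t=1 move(2) ⇒ (6, 3) facing right
t=2 face(N) ⇒ (6, 3) facing up
t=3 back(1) ⇒ (6, 2) facing up
uniquely the one of 512 3-step routes that fits.

move(2), face(N), back(1)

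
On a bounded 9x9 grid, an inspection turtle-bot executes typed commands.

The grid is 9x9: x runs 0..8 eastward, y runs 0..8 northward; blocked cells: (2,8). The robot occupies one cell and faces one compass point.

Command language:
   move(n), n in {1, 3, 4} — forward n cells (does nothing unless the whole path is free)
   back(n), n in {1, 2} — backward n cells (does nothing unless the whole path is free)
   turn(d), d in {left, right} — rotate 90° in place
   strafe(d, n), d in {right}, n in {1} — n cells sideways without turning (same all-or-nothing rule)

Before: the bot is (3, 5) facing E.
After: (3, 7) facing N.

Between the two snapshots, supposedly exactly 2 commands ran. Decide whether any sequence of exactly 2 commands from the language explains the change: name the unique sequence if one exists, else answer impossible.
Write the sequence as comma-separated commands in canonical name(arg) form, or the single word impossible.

all 64 sequences checked — none match.

impossible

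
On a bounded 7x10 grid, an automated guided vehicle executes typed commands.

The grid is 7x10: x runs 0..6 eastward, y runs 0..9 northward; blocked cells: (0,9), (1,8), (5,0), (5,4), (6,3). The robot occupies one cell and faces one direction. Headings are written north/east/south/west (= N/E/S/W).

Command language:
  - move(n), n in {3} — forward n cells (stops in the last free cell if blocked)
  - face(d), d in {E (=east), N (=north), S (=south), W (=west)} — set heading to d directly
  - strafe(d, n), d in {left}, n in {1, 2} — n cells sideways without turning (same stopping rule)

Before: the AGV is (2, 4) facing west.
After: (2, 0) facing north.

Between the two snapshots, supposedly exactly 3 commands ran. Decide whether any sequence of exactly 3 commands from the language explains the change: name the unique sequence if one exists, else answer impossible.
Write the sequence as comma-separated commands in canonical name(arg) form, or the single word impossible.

key: position moved to (2,0) AND the heading swung to N — translation plus rotation needed
from: (2, 4) facing west
1. strafe(left, 2) → (2, 2) facing west
2. strafe(left, 2) → (2, 0) facing west
3. face(N) → (2, 0) facing north
all 343 alternatives checked — unique.

strafe(left, 2), strafe(left, 2), face(N)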